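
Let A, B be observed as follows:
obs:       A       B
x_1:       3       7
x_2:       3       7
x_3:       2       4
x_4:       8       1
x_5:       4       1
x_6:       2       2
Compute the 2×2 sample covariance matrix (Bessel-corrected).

Step 1 — column means:
  mean(A) = (3 + 3 + 2 + 8 + 4 + 2) / 6 = 22/6 = 3.6667
  mean(B) = (7 + 7 + 4 + 1 + 1 + 2) / 6 = 22/6 = 3.6667

Step 2 — sample covariance S[i,j] = (1/(n-1)) · Σ_k (x_{k,i} - mean_i) · (x_{k,j} - mean_j), with n-1 = 5.
  S[A,A] = ((-0.6667)·(-0.6667) + (-0.6667)·(-0.6667) + (-1.6667)·(-1.6667) + (4.3333)·(4.3333) + (0.3333)·(0.3333) + (-1.6667)·(-1.6667)) / 5 = 25.3333/5 = 5.0667
  S[A,B] = ((-0.6667)·(3.3333) + (-0.6667)·(3.3333) + (-1.6667)·(0.3333) + (4.3333)·(-2.6667) + (0.3333)·(-2.6667) + (-1.6667)·(-1.6667)) / 5 = -14.6667/5 = -2.9333
  S[B,B] = ((3.3333)·(3.3333) + (3.3333)·(3.3333) + (0.3333)·(0.3333) + (-2.6667)·(-2.6667) + (-2.6667)·(-2.6667) + (-1.6667)·(-1.6667)) / 5 = 39.3333/5 = 7.8667

S is symmetric (S[j,i] = S[i,j]). Assembling:

S = [[5.0667, -2.9333],
 [-2.9333, 7.8667]]


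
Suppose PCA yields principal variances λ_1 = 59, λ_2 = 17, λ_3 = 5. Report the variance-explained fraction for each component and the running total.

Step 1 — total variance = trace(Sigma) = Σ λ_i = 59 + 17 + 5 = 81.

Step 2 — fraction explained by component i = λ_i / Σ λ:
  PC1: 59/81 = 0.7284
  PC2: 17/81 = 0.2099
  PC3: 5/81 = 0.0617

Step 3 — cumulative fraction after k components = (λ_1 + ... + λ_k) / Σ λ:
  k = 1: 59/81 = 0.7284
  k = 2: (59 + 17)/81 = 76/81 = 0.9383
  k = 3: (59 + 17 + 5)/81 = 81/81 = 1

Summary (fraction, with percent):

explained: PC1 0.7284 (72.84%), PC2 0.2099 (20.99%), PC3 0.0617 (6.17%);  cumulative: 0.7284, 0.9383, 1


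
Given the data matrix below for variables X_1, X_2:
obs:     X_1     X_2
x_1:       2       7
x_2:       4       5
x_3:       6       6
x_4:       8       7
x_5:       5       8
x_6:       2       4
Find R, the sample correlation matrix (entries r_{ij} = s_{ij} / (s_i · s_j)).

Step 1 — column means:
  mean(X_1) = (2 + 4 + 6 + 8 + 5 + 2) / 6 = 27/6 = 4.5
  mean(X_2) = (7 + 5 + 6 + 7 + 8 + 4) / 6 = 37/6 = 6.1667

Step 2 — sample variances and covariances s[i,j] = (1/(n-1)) · Σ_k (x_{k,i} - mean_i) · (x_{k,j} - mean_j), with n-1 = 5:
  s[X_1,X_1] = ((-2.5)·(-2.5) + (-0.5)·(-0.5) + (1.5)·(1.5) + (3.5)·(3.5) + (0.5)·(0.5) + (-2.5)·(-2.5)) / 5 = 27.5/5 = 5.5
  s[X_1,X_2] = ((-2.5)·(0.8333) + (-0.5)·(-1.1667) + (1.5)·(-0.1667) + (3.5)·(0.8333) + (0.5)·(1.8333) + (-2.5)·(-2.1667)) / 5 = 7.5/5 = 1.5
  s[X_2,X_2] = ((0.8333)·(0.8333) + (-1.1667)·(-1.1667) + (-0.1667)·(-0.1667) + (0.8333)·(0.8333) + (1.8333)·(1.8333) + (-2.1667)·(-2.1667)) / 5 = 10.8333/5 = 2.1667
  Sample standard deviations s_i = √(s[i,i]):
  s(X_1) = √(5.5) = 2.3452
  s(X_2) = √(2.1667) = 1.472

Step 3 — r_{ij} = s_{ij} / (s_i · s_j):
  r[X_1,X_1] = 1 (diagonal).
  r[X_1,X_2] = 1.5 / (2.3452 · 1.472) = 1.5 / 3.4521 = 0.4345
  r[X_2,X_2] = 1 (diagonal).

R is symmetric with unit diagonal. Assembling:

R = [[1, 0.4345],
 [0.4345, 1]]


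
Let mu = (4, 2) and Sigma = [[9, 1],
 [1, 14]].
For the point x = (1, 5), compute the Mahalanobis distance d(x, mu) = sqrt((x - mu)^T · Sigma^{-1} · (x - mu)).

Step 1 — centre the observation: (x - mu) = (-3, 3).

Step 2 — invert Sigma. det(Sigma) = 9·14 - (1)² = 125.
  Sigma^{-1} = (1/det) · [[d, -b], [-b, a]] = [[0.112, -0.008],
 [-0.008, 0.072]].

Step 3 — form the quadratic (x - mu)^T · Sigma^{-1} · (x - mu):
  Sigma^{-1} · (x - mu) = (-0.36, 0.24).
  (x - mu)^T · [Sigma^{-1} · (x - mu)] = (-3)·(-0.36) + (3)·(0.24) = 1.8.

Step 4 — take square root: d = √(1.8) ≈ 1.3416.

d(x, mu) = √(1.8) ≈ 1.3416


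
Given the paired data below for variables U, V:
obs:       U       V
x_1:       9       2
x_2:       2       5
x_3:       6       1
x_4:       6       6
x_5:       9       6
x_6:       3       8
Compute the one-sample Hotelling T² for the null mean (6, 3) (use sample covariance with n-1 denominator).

Step 1 — sample mean vector:
  mean(U) = (9 + 2 + 6 + 6 + 9 + 3) / 6 = 35/6 = 5.8333
  mean(V) = (2 + 5 + 1 + 6 + 6 + 8) / 6 = 28/6 = 4.6667
  x̄ = (5.8333, 4.6667),  deviation x̄ - mu_0 = (5.8333, 4.6667) - (6, 3) = (-0.1667, 1.6667).

Step 2 — sample covariance matrix, S[i,j] = (1/(n-1)) · Σ_k (x_{k,i} - mean_i) · (x_{k,j} - mean_j), divisor n-1 = 5:
  S[U,U] = ((3.1667)·(3.1667) + (-3.8333)·(-3.8333) + (0.1667)·(0.1667) + (0.1667)·(0.1667) + (3.1667)·(3.1667) + (-2.8333)·(-2.8333)) / 5 = 42.8333/5 = 8.5667
  S[U,V] = ((3.1667)·(-2.6667) + (-3.8333)·(0.3333) + (0.1667)·(-3.6667) + (0.1667)·(1.3333) + (3.1667)·(1.3333) + (-2.8333)·(3.3333)) / 5 = -15.3333/5 = -3.0667
  S[V,V] = ((-2.6667)·(-2.6667) + (0.3333)·(0.3333) + (-3.6667)·(-3.6667) + (1.3333)·(1.3333) + (1.3333)·(1.3333) + (3.3333)·(3.3333)) / 5 = 35.3333/5 = 7.0667
  S = [[8.5667, -3.0667],
 [-3.0667, 7.0667]].

Step 3 — invert S. det(S) = 8.5667·7.0667 - (-3.0667)² = 51.1333.
  S^{-1} = (1/det) · [[d, -b], [-b, a]] = [[0.1382, 0.06],
 [0.06, 0.1675]].

Step 4 — quadratic form (x̄ - mu_0)^T · S^{-1} · (x̄ - mu_0):
  S^{-1} · (x̄ - mu_0) = (0.0769, 0.2692),
  (x̄ - mu_0)^T · [...] = (-0.1667)·(0.0769) + (1.6667)·(0.2692) = 0.4359.

Step 5 — scale by n: T² = 6 · 0.4359 = 2.6154.

T² ≈ 2.6154


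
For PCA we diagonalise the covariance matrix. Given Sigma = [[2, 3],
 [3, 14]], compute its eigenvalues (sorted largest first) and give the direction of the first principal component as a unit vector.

Step 1 — characteristic polynomial of 2×2 Sigma:
  det(Sigma - λI) = λ² - trace · λ + det = 0.
  trace = 2 + 14 = 16, det = 2·14 - (3)² = 19.
Step 2 — discriminant:
  Δ = trace² - 4·det = 256 - 76 = 180.
Step 3 — eigenvalues:
  λ = (trace ± √Δ)/2 = (16 ± 13.4164)/2,
  λ_1 = 14.7082,  λ_2 = 1.2918.

Step 4 — unit eigenvector for λ_1: solve (Sigma - λ_1 I)v = 0. First row:
  (2 - 14.7082)·v_x + (3)·v_y = 0, i.e. (-12.7082)·v_x + (3)·v_y = 0,
  so v ∝ (b, λ_1 - a) = (3, 12.7082) = u.
  ||u|| = √((3)² + (12.7082)²) = √(170.4984) ≈ 13.0575,
  v_1 = u/||u|| ≈ (0.2298, 0.9732) (||v_1|| = 1).

λ_1 = 14.7082,  λ_2 = 1.2918;  v_1 ≈ (0.2298, 0.9732)


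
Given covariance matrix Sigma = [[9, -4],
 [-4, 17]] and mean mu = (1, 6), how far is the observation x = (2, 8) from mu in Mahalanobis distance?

Step 1 — centre the observation: (x - mu) = (1, 2).

Step 2 — invert Sigma. det(Sigma) = 9·17 - (-4)² = 137.
  Sigma^{-1} = (1/det) · [[d, -b], [-b, a]] = [[0.1241, 0.0292],
 [0.0292, 0.0657]].

Step 3 — form the quadratic (x - mu)^T · Sigma^{-1} · (x - mu):
  Sigma^{-1} · (x - mu) = (0.1825, 0.1606).
  (x - mu)^T · [Sigma^{-1} · (x - mu)] = (1)·(0.1825) + (2)·(0.1606) = 0.5036.

Step 4 — take square root: d = √(0.5036) ≈ 0.7097.

d(x, mu) = √(0.5036) ≈ 0.7097


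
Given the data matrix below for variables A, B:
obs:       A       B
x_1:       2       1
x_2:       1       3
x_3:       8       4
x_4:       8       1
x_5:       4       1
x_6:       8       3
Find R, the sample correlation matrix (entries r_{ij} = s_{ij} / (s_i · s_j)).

Step 1 — column means:
  mean(A) = (2 + 1 + 8 + 8 + 4 + 8) / 6 = 31/6 = 5.1667
  mean(B) = (1 + 3 + 4 + 1 + 1 + 3) / 6 = 13/6 = 2.1667

Step 2 — sample variances and covariances s[i,j] = (1/(n-1)) · Σ_k (x_{k,i} - mean_i) · (x_{k,j} - mean_j), with n-1 = 5:
  s[A,A] = ((-3.1667)·(-3.1667) + (-4.1667)·(-4.1667) + (2.8333)·(2.8333) + (2.8333)·(2.8333) + (-1.1667)·(-1.1667) + (2.8333)·(2.8333)) / 5 = 52.8333/5 = 10.5667
  s[A,B] = ((-3.1667)·(-1.1667) + (-4.1667)·(0.8333) + (2.8333)·(1.8333) + (2.8333)·(-1.1667) + (-1.1667)·(-1.1667) + (2.8333)·(0.8333)) / 5 = 5.8333/5 = 1.1667
  s[B,B] = ((-1.1667)·(-1.1667) + (0.8333)·(0.8333) + (1.8333)·(1.8333) + (-1.1667)·(-1.1667) + (-1.1667)·(-1.1667) + (0.8333)·(0.8333)) / 5 = 8.8333/5 = 1.7667
  Sample standard deviations s_i = √(s[i,i]):
  s(A) = √(10.5667) = 3.2506
  s(B) = √(1.7667) = 1.3292

Step 3 — r_{ij} = s_{ij} / (s_i · s_j):
  r[A,A] = 1 (diagonal).
  r[A,B] = 1.1667 / (3.2506 · 1.3292) = 1.1667 / 4.3206 = 0.27
  r[B,B] = 1 (diagonal).

R is symmetric with unit diagonal. Assembling:

R = [[1, 0.27],
 [0.27, 1]]


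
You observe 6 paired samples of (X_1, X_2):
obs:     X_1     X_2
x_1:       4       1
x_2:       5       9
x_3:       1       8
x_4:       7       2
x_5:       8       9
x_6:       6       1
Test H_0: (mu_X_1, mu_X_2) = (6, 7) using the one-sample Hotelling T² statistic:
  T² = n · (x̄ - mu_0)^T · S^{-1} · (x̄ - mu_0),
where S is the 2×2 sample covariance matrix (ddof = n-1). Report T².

Step 1 — sample mean vector:
  mean(X_1) = (4 + 5 + 1 + 7 + 8 + 6) / 6 = 31/6 = 5.1667
  mean(X_2) = (1 + 9 + 8 + 2 + 9 + 1) / 6 = 30/6 = 5
  x̄ = (5.1667, 5),  deviation x̄ - mu_0 = (5.1667, 5) - (6, 7) = (-0.8333, -2).

Step 2 — sample covariance matrix, S[i,j] = (1/(n-1)) · Σ_k (x_{k,i} - mean_i) · (x_{k,j} - mean_j), divisor n-1 = 5:
  S[X_1,X_1] = ((-1.1667)·(-1.1667) + (-0.1667)·(-0.1667) + (-4.1667)·(-4.1667) + (1.8333)·(1.8333) + (2.8333)·(2.8333) + (0.8333)·(0.8333)) / 5 = 30.8333/5 = 6.1667
  S[X_1,X_2] = ((-1.1667)·(-4) + (-0.1667)·(4) + (-4.1667)·(3) + (1.8333)·(-3) + (2.8333)·(4) + (0.8333)·(-4)) / 5 = -6/5 = -1.2
  S[X_2,X_2] = ((-4)·(-4) + (4)·(4) + (3)·(3) + (-3)·(-3) + (4)·(4) + (-4)·(-4)) / 5 = 82/5 = 16.4
  S = [[6.1667, -1.2],
 [-1.2, 16.4]].

Step 3 — invert S. det(S) = 6.1667·16.4 - (-1.2)² = 99.6933.
  S^{-1} = (1/det) · [[d, -b], [-b, a]] = [[0.1645, 0.012],
 [0.012, 0.0619]].

Step 4 — quadratic form (x̄ - mu_0)^T · S^{-1} · (x̄ - mu_0):
  S^{-1} · (x̄ - mu_0) = (-0.1612, -0.1337),
  (x̄ - mu_0)^T · [...] = (-0.8333)·(-0.1612) + (-2)·(-0.1337) = 0.4018.

Step 5 — scale by n: T² = 6 · 0.4018 = 2.4107.

T² ≈ 2.4107


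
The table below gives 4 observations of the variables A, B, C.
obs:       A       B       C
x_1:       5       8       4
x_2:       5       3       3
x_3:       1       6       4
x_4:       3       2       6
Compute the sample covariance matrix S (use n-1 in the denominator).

Step 1 — column means:
  mean(A) = (5 + 5 + 1 + 3) / 4 = 14/4 = 3.5
  mean(B) = (8 + 3 + 6 + 2) / 4 = 19/4 = 4.75
  mean(C) = (4 + 3 + 4 + 6) / 4 = 17/4 = 4.25

Step 2 — sample covariance S[i,j] = (1/(n-1)) · Σ_k (x_{k,i} - mean_i) · (x_{k,j} - mean_j), with n-1 = 3.
  S[A,A] = ((1.5)·(1.5) + (1.5)·(1.5) + (-2.5)·(-2.5) + (-0.5)·(-0.5)) / 3 = 11/3 = 3.6667
  S[A,B] = ((1.5)·(3.25) + (1.5)·(-1.75) + (-2.5)·(1.25) + (-0.5)·(-2.75)) / 3 = 0.5/3 = 0.1667
  S[A,C] = ((1.5)·(-0.25) + (1.5)·(-1.25) + (-2.5)·(-0.25) + (-0.5)·(1.75)) / 3 = -2.5/3 = -0.8333
  S[B,B] = ((3.25)·(3.25) + (-1.75)·(-1.75) + (1.25)·(1.25) + (-2.75)·(-2.75)) / 3 = 22.75/3 = 7.5833
  S[B,C] = ((3.25)·(-0.25) + (-1.75)·(-1.25) + (1.25)·(-0.25) + (-2.75)·(1.75)) / 3 = -3.75/3 = -1.25
  S[C,C] = ((-0.25)·(-0.25) + (-1.25)·(-1.25) + (-0.25)·(-0.25) + (1.75)·(1.75)) / 3 = 4.75/3 = 1.5833

S is symmetric (S[j,i] = S[i,j]). Assembling:

S = [[3.6667, 0.1667, -0.8333],
 [0.1667, 7.5833, -1.25],
 [-0.8333, -1.25, 1.5833]]


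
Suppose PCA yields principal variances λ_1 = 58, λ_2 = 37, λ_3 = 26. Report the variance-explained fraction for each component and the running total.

Step 1 — total variance = trace(Sigma) = Σ λ_i = 58 + 37 + 26 = 121.

Step 2 — fraction explained by component i = λ_i / Σ λ:
  PC1: 58/121 = 0.4793
  PC2: 37/121 = 0.3058
  PC3: 26/121 = 0.2149

Step 3 — cumulative fraction after k components = (λ_1 + ... + λ_k) / Σ λ:
  k = 1: 58/121 = 0.4793
  k = 2: (58 + 37)/121 = 95/121 = 0.7851
  k = 3: (58 + 37 + 26)/121 = 121/121 = 1

Summary (fraction, with percent):

explained: PC1 0.4793 (47.93%), PC2 0.3058 (30.58%), PC3 0.2149 (21.49%);  cumulative: 0.4793, 0.7851, 1


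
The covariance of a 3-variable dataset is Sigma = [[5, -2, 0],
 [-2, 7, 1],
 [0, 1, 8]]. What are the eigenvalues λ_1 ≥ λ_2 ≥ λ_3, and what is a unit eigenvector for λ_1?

Step 1 — characteristic polynomial p(λ) = det(λI - Sigma) = λ³ - tr·λ² + c_1·λ - det, where tr = trace, c_1 = sum of the principal 2×2 minors, det = det(Sigma):
  tr = 5 + 7 + 8 = 20,
  c_1 = (5·7 - (-2)²) + (5·8 - (0)²) + (7·8 - (1)²) = 31 + 40 + 55 = 126,
  det = 5·(7·8 - (1)²) - (-2)·((-2)·8 - (1)·(0)) + (0)·((-2)·(1) - 7·(0)) = 5·(55) - (-2)·(-16) + (0)·(-2) = 243.
  So p(λ) = λ³ - 20λ² + 126λ - 243.
Step 2 — look for an integer root (rational root theorem: any rational root is an integer divisor of 243). Testing λ = 9:
  p(9) = 729 - 1620 + 1134 - 243 = 0  ✓
  Dividing out (λ - 9): p(λ) = (λ - 9)(λ² - 11λ + 27).
Step 3 — remaining eigenvalues from the quadratic λ² - 11λ + 27 = 0:
  Δ = 11² - 4·27 = 121 - 108 = 13,  λ = (11 ± √13)/2 = (11 ± 3.6056)/2 ≈ 7.3028 or 3.6972.
  Sorted: λ_1 = 9,  λ_2 = 7.3028,  λ_3 = 3.6972  (check: sum = 20 = tr ✓).

Step 4 — unit eigenvector for λ_1 = 9: v spans the null space of (Sigma - λ_1 I), whose rows are
  r_1 = (-4, -2, 0),  r_2 = (-2, -2, 1),  r_3 = (0, 1, -1).
  v is orthogonal to every row, so take v ∝ r_1 × r_2 = ((-2)·(1) - (0)·(-2), (0)·(-2) - (-4)·(1), (-4)·(-2) - (-2)·(-2)) = (-2, 4, 4).
  Rescale (divide by 2; multiply by -1 so the first nonzero entry is positive): u = (1, -2, -2).
  ||u|| = √((1)² + (-2)² + (-2)²) = √(9) = 3,  v_1 = u/||u|| ≈ (0.3333, -0.6667, -0.6667) (||v_1|| = 1).

λ_1 = 9,  λ_2 = 7.3028,  λ_3 = 3.6972;  v_1 ≈ (0.3333, -0.6667, -0.6667)


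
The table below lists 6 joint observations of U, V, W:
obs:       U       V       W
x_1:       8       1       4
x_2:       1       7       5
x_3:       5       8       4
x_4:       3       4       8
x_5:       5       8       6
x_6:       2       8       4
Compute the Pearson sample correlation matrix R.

Step 1 — column means:
  mean(U) = (8 + 1 + 5 + 3 + 5 + 2) / 6 = 24/6 = 4
  mean(V) = (1 + 7 + 8 + 4 + 8 + 8) / 6 = 36/6 = 6
  mean(W) = (4 + 5 + 4 + 8 + 6 + 4) / 6 = 31/6 = 5.1667

Step 2 — sample variances and covariances s[i,j] = (1/(n-1)) · Σ_k (x_{k,i} - mean_i) · (x_{k,j} - mean_j), with n-1 = 5:
  s[U,U] = ((4)·(4) + (-3)·(-3) + (1)·(1) + (-1)·(-1) + (1)·(1) + (-2)·(-2)) / 5 = 32/5 = 6.4
  s[U,V] = ((4)·(-5) + (-3)·(1) + (1)·(2) + (-1)·(-2) + (1)·(2) + (-2)·(2)) / 5 = -21/5 = -4.2
  s[U,W] = ((4)·(-1.1667) + (-3)·(-0.1667) + (1)·(-1.1667) + (-1)·(2.8333) + (1)·(0.8333) + (-2)·(-1.1667)) / 5 = -5/5 = -1
  s[V,V] = ((-5)·(-5) + (1)·(1) + (2)·(2) + (-2)·(-2) + (2)·(2) + (2)·(2)) / 5 = 42/5 = 8.4
  s[V,W] = ((-5)·(-1.1667) + (1)·(-0.1667) + (2)·(-1.1667) + (-2)·(2.8333) + (2)·(0.8333) + (2)·(-1.1667)) / 5 = -3/5 = -0.6
  s[W,W] = ((-1.1667)·(-1.1667) + (-0.1667)·(-0.1667) + (-1.1667)·(-1.1667) + (2.8333)·(2.8333) + (0.8333)·(0.8333) + (-1.1667)·(-1.1667)) / 5 = 12.8333/5 = 2.5667
  Sample standard deviations s_i = √(s[i,i]):
  s(U) = √(6.4) = 2.5298
  s(V) = √(8.4) = 2.8983
  s(W) = √(2.5667) = 1.6021

Step 3 — r_{ij} = s_{ij} / (s_i · s_j):
  r[U,U] = 1 (diagonal).
  r[U,V] = -4.2 / (2.5298 · 2.8983) = -4.2 / 7.3321 = -0.5728
  r[U,W] = -1 / (2.5298 · 1.6021) = -1 / 4.053 = -0.2467
  r[V,V] = 1 (diagonal).
  r[V,W] = -0.6 / (2.8983 · 1.6021) = -0.6 / 4.6433 = -0.1292
  r[W,W] = 1 (diagonal).

R is symmetric with unit diagonal. Assembling:

R = [[1, -0.5728, -0.2467],
 [-0.5728, 1, -0.1292],
 [-0.2467, -0.1292, 1]]


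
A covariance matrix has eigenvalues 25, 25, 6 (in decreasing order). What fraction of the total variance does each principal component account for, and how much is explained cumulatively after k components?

Step 1 — total variance = trace(Sigma) = Σ λ_i = 25 + 25 + 6 = 56.

Step 2 — fraction explained by component i = λ_i / Σ λ:
  PC1: 25/56 = 0.4464
  PC2: 25/56 = 0.4464
  PC3: 6/56 = 0.1071

Step 3 — cumulative fraction after k components = (λ_1 + ... + λ_k) / Σ λ:
  k = 1: 25/56 = 0.4464
  k = 2: (25 + 25)/56 = 50/56 = 0.8929
  k = 3: (25 + 25 + 6)/56 = 56/56 = 1

Summary (fraction, with percent):

explained: PC1 0.4464 (44.64%), PC2 0.4464 (44.64%), PC3 0.1071 (10.71%);  cumulative: 0.4464, 0.8929, 1


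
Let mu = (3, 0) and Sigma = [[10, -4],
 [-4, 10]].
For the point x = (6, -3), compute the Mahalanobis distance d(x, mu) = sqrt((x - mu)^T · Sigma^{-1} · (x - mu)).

Step 1 — centre the observation: (x - mu) = (3, -3).

Step 2 — invert Sigma. det(Sigma) = 10·10 - (-4)² = 84.
  Sigma^{-1} = (1/det) · [[d, -b], [-b, a]] = [[0.119, 0.0476],
 [0.0476, 0.119]].

Step 3 — form the quadratic (x - mu)^T · Sigma^{-1} · (x - mu):
  Sigma^{-1} · (x - mu) = (0.2143, -0.2143).
  (x - mu)^T · [Sigma^{-1} · (x - mu)] = (3)·(0.2143) + (-3)·(-0.2143) = 1.2857.

Step 4 — take square root: d = √(1.2857) ≈ 1.1339.

d(x, mu) = √(1.2857) ≈ 1.1339


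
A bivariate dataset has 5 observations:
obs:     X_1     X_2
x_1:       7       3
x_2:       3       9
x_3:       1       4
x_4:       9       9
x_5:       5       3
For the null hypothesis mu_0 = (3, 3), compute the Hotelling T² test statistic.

Step 1 — sample mean vector:
  mean(X_1) = (7 + 3 + 1 + 9 + 5) / 5 = 25/5 = 5
  mean(X_2) = (3 + 9 + 4 + 9 + 3) / 5 = 28/5 = 5.6
  x̄ = (5, 5.6),  deviation x̄ - mu_0 = (5, 5.6) - (3, 3) = (2, 2.6).

Step 2 — sample covariance matrix, S[i,j] = (1/(n-1)) · Σ_k (x_{k,i} - mean_i) · (x_{k,j} - mean_j), divisor n-1 = 4:
  S[X_1,X_1] = ((2)·(2) + (-2)·(-2) + (-4)·(-4) + (4)·(4) + (0)·(0)) / 4 = 40/4 = 10
  S[X_1,X_2] = ((2)·(-2.6) + (-2)·(3.4) + (-4)·(-1.6) + (4)·(3.4) + (0)·(-2.6)) / 4 = 8/4 = 2
  S[X_2,X_2] = ((-2.6)·(-2.6) + (3.4)·(3.4) + (-1.6)·(-1.6) + (3.4)·(3.4) + (-2.6)·(-2.6)) / 4 = 39.2/4 = 9.8
  S = [[10, 2],
 [2, 9.8]].

Step 3 — invert S. det(S) = 10·9.8 - (2)² = 94.
  S^{-1} = (1/det) · [[d, -b], [-b, a]] = [[0.1043, -0.0213],
 [-0.0213, 0.1064]].

Step 4 — quadratic form (x̄ - mu_0)^T · S^{-1} · (x̄ - mu_0):
  S^{-1} · (x̄ - mu_0) = (0.1532, 0.234),
  (x̄ - mu_0)^T · [...] = (2)·(0.1532) + (2.6)·(0.234) = 0.9149.

Step 5 — scale by n: T² = 5 · 0.9149 = 4.5745.

T² ≈ 4.5745


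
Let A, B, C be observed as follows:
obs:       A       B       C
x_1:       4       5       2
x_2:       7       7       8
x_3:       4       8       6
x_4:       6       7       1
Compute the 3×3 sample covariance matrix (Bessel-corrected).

Step 1 — column means:
  mean(A) = (4 + 7 + 4 + 6) / 4 = 21/4 = 5.25
  mean(B) = (5 + 7 + 8 + 7) / 4 = 27/4 = 6.75
  mean(C) = (2 + 8 + 6 + 1) / 4 = 17/4 = 4.25

Step 2 — sample covariance S[i,j] = (1/(n-1)) · Σ_k (x_{k,i} - mean_i) · (x_{k,j} - mean_j), with n-1 = 3.
  S[A,A] = ((-1.25)·(-1.25) + (1.75)·(1.75) + (-1.25)·(-1.25) + (0.75)·(0.75)) / 3 = 6.75/3 = 2.25
  S[A,B] = ((-1.25)·(-1.75) + (1.75)·(0.25) + (-1.25)·(1.25) + (0.75)·(0.25)) / 3 = 1.25/3 = 0.4167
  S[A,C] = ((-1.25)·(-2.25) + (1.75)·(3.75) + (-1.25)·(1.75) + (0.75)·(-3.25)) / 3 = 4.75/3 = 1.5833
  S[B,B] = ((-1.75)·(-1.75) + (0.25)·(0.25) + (1.25)·(1.25) + (0.25)·(0.25)) / 3 = 4.75/3 = 1.5833
  S[B,C] = ((-1.75)·(-2.25) + (0.25)·(3.75) + (1.25)·(1.75) + (0.25)·(-3.25)) / 3 = 6.25/3 = 2.0833
  S[C,C] = ((-2.25)·(-2.25) + (3.75)·(3.75) + (1.75)·(1.75) + (-3.25)·(-3.25)) / 3 = 32.75/3 = 10.9167

S is symmetric (S[j,i] = S[i,j]). Assembling:

S = [[2.25, 0.4167, 1.5833],
 [0.4167, 1.5833, 2.0833],
 [1.5833, 2.0833, 10.9167]]


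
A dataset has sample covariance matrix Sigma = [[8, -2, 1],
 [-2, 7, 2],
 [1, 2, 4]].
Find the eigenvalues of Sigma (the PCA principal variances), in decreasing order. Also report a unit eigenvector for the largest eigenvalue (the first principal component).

Step 1 — characteristic polynomial p(λ) = det(λI - Sigma) = λ³ - tr·λ² + c_1·λ - det, where tr = trace, c_1 = sum of the principal 2×2 minors, det = det(Sigma):
  tr = 8 + 7 + 4 = 19,
  c_1 = (8·7 - (-2)²) + (8·4 - (1)²) + (7·4 - (2)²) = 52 + 31 + 24 = 107,
  det = 8·(7·4 - (2)²) - (-2)·((-2)·4 - (2)·(1)) + (1)·((-2)·(2) - 7·(1)) = 8·(24) - (-2)·(-10) + (1)·(-11) = 161.
  So p(λ) = λ³ - 19λ² + 107λ - 161.
Step 2 — look for an integer root (rational root theorem: any rational root is an integer divisor of 161). Testing λ = 7:
  p(7) = 343 - 931 + 749 - 161 = 0  ✓
  Dividing out (λ - 7): p(λ) = (λ - 7)(λ² - 12λ + 23).
Step 3 — remaining eigenvalues from the quadratic λ² - 12λ + 23 = 0:
  Δ = 12² - 4·23 = 144 - 92 = 52,  λ = (12 ± √52)/2 = (12 ± 7.2111)/2 ≈ 9.6056 or 2.3944.
  Sorted: λ_1 = 9.6056,  λ_2 = 7,  λ_3 = 2.3944  (check: sum = 19 = tr ✓).

Step 4 — unit eigenvector for λ_1 ≈ 9.6056: v spans the null space of (Sigma - λ_1 I), whose rows are
  r_1 = (-1.6056, -2, 1),  r_2 = (-2, -2.6056, 2),  r_3 = (1, 2, -5.6056).
  v is orthogonal to every row, so take v ∝ r_1 × r_2 = ((-2)·(2) - (1)·(-2.6056), (1)·(-2) - (-1.6056)·(2), (-1.6056)·(-2.6056) - (-2)·(-2)) ≈ (-1.3944, 1.2111, 0.1833).
  Rescale (multiply by -1 so the first nonzero entry is positive): u = (1.3944, -1.2111, -0.1833).
  ||u|| = √((1.3944)² + (-1.2111)² + (-0.1833)²) = √(3.4449) ≈ 1.856,  v_1 = u/||u|| ≈ (0.7513, -0.6525, -0.0988) (||v_1|| = 1).

λ_1 = 9.6056,  λ_2 = 7,  λ_3 = 2.3944;  v_1 ≈ (0.7513, -0.6525, -0.0988)


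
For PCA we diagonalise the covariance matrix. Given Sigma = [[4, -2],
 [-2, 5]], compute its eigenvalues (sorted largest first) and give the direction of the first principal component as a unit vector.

Step 1 — characteristic polynomial of 2×2 Sigma:
  det(Sigma - λI) = λ² - trace · λ + det = 0.
  trace = 4 + 5 = 9, det = 4·5 - (-2)² = 16.
Step 2 — discriminant:
  Δ = trace² - 4·det = 81 - 64 = 17.
Step 3 — eigenvalues:
  λ = (trace ± √Δ)/2 = (9 ± 4.1231)/2,
  λ_1 = 6.5616,  λ_2 = 2.4384.

Step 4 — unit eigenvector for λ_1: solve (Sigma - λ_1 I)v = 0. First row:
  (4 - 6.5616)·v_x + (-2)·v_y = 0, i.e. (-2.5616)·v_x + (-2)·v_y = 0,
  so v ∝ (b, λ_1 - a) = (-2, 2.5616); multiply by -1 so the first entry is positive: u = (2, -2.5616).
  ||u|| = √((2)² + (-2.5616)²) = √(10.5616) ≈ 3.2499,
  v_1 = u/||u|| ≈ (0.6154, -0.7882) (||v_1|| = 1).

λ_1 = 6.5616,  λ_2 = 2.4384;  v_1 ≈ (0.6154, -0.7882)


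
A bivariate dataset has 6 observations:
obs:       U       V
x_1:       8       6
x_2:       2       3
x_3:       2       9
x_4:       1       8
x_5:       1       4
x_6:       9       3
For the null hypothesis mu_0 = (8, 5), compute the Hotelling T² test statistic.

Step 1 — sample mean vector:
  mean(U) = (8 + 2 + 2 + 1 + 1 + 9) / 6 = 23/6 = 3.8333
  mean(V) = (6 + 3 + 9 + 8 + 4 + 3) / 6 = 33/6 = 5.5
  x̄ = (3.8333, 5.5),  deviation x̄ - mu_0 = (3.8333, 5.5) - (8, 5) = (-4.1667, 0.5).

Step 2 — sample covariance matrix, S[i,j] = (1/(n-1)) · Σ_k (x_{k,i} - mean_i) · (x_{k,j} - mean_j), divisor n-1 = 5:
  S[U,U] = ((4.1667)·(4.1667) + (-1.8333)·(-1.8333) + (-1.8333)·(-1.8333) + (-2.8333)·(-2.8333) + (-2.8333)·(-2.8333) + (5.1667)·(5.1667)) / 5 = 66.8333/5 = 13.3667
  S[U,V] = ((4.1667)·(0.5) + (-1.8333)·(-2.5) + (-1.8333)·(3.5) + (-2.8333)·(2.5) + (-2.8333)·(-1.5) + (5.1667)·(-2.5)) / 5 = -15.5/5 = -3.1
  S[V,V] = ((0.5)·(0.5) + (-2.5)·(-2.5) + (3.5)·(3.5) + (2.5)·(2.5) + (-1.5)·(-1.5) + (-2.5)·(-2.5)) / 5 = 33.5/5 = 6.7
  S = [[13.3667, -3.1],
 [-3.1, 6.7]].

Step 3 — invert S. det(S) = 13.3667·6.7 - (-3.1)² = 79.9467.
  S^{-1} = (1/det) · [[d, -b], [-b, a]] = [[0.0838, 0.0388],
 [0.0388, 0.1672]].

Step 4 — quadratic form (x̄ - mu_0)^T · S^{-1} · (x̄ - mu_0):
  S^{-1} · (x̄ - mu_0) = (-0.3298, -0.078),
  (x̄ - mu_0)^T · [...] = (-4.1667)·(-0.3298) + (0.5)·(-0.078) = 1.3352.

Step 5 — scale by n: T² = 6 · 1.3352 = 8.0112.

T² ≈ 8.0112


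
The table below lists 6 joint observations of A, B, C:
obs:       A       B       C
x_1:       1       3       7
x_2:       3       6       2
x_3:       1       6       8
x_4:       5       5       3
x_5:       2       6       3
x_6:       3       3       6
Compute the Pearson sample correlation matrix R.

Step 1 — column means:
  mean(A) = (1 + 3 + 1 + 5 + 2 + 3) / 6 = 15/6 = 2.5
  mean(B) = (3 + 6 + 6 + 5 + 6 + 3) / 6 = 29/6 = 4.8333
  mean(C) = (7 + 2 + 8 + 3 + 3 + 6) / 6 = 29/6 = 4.8333

Step 2 — sample variances and covariances s[i,j] = (1/(n-1)) · Σ_k (x_{k,i} - mean_i) · (x_{k,j} - mean_j), with n-1 = 5:
  s[A,A] = ((-1.5)·(-1.5) + (0.5)·(0.5) + (-1.5)·(-1.5) + (2.5)·(2.5) + (-0.5)·(-0.5) + (0.5)·(0.5)) / 5 = 11.5/5 = 2.3
  s[A,B] = ((-1.5)·(-1.8333) + (0.5)·(1.1667) + (-1.5)·(1.1667) + (2.5)·(0.1667) + (-0.5)·(1.1667) + (0.5)·(-1.8333)) / 5 = 0.5/5 = 0.1
  s[A,C] = ((-1.5)·(2.1667) + (0.5)·(-2.8333) + (-1.5)·(3.1667) + (2.5)·(-1.8333) + (-0.5)·(-1.8333) + (0.5)·(1.1667)) / 5 = -12.5/5 = -2.5
  s[B,B] = ((-1.8333)·(-1.8333) + (1.1667)·(1.1667) + (1.1667)·(1.1667) + (0.1667)·(0.1667) + (1.1667)·(1.1667) + (-1.8333)·(-1.8333)) / 5 = 10.8333/5 = 2.1667
  s[B,C] = ((-1.8333)·(2.1667) + (1.1667)·(-2.8333) + (1.1667)·(3.1667) + (0.1667)·(-1.8333) + (1.1667)·(-1.8333) + (-1.8333)·(1.1667)) / 5 = -8.1667/5 = -1.6333
  s[C,C] = ((2.1667)·(2.1667) + (-2.8333)·(-2.8333) + (3.1667)·(3.1667) + (-1.8333)·(-1.8333) + (-1.8333)·(-1.8333) + (1.1667)·(1.1667)) / 5 = 30.8333/5 = 6.1667
  Sample standard deviations s_i = √(s[i,i]):
  s(A) = √(2.3) = 1.5166
  s(B) = √(2.1667) = 1.472
  s(C) = √(6.1667) = 2.4833

Step 3 — r_{ij} = s_{ij} / (s_i · s_j):
  r[A,A] = 1 (diagonal).
  r[A,B] = 0.1 / (1.5166 · 1.472) = 0.1 / 2.2323 = 0.0448
  r[A,C] = -2.5 / (1.5166 · 2.4833) = -2.5 / 3.7661 = -0.6638
  r[B,B] = 1 (diagonal).
  r[B,C] = -1.6333 / (1.472 · 2.4833) = -1.6333 / 3.6553 = -0.4468
  r[C,C] = 1 (diagonal).

R is symmetric with unit diagonal. Assembling:

R = [[1, 0.0448, -0.6638],
 [0.0448, 1, -0.4468],
 [-0.6638, -0.4468, 1]]


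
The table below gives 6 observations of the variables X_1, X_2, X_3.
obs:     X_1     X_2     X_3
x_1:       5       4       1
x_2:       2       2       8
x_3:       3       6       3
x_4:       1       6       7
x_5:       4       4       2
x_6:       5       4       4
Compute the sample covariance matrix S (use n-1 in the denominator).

Step 1 — column means:
  mean(X_1) = (5 + 2 + 3 + 1 + 4 + 5) / 6 = 20/6 = 3.3333
  mean(X_2) = (4 + 2 + 6 + 6 + 4 + 4) / 6 = 26/6 = 4.3333
  mean(X_3) = (1 + 8 + 3 + 7 + 2 + 4) / 6 = 25/6 = 4.1667

Step 2 — sample covariance S[i,j] = (1/(n-1)) · Σ_k (x_{k,i} - mean_i) · (x_{k,j} - mean_j), with n-1 = 5.
  S[X_1,X_1] = ((1.6667)·(1.6667) + (-1.3333)·(-1.3333) + (-0.3333)·(-0.3333) + (-2.3333)·(-2.3333) + (0.6667)·(0.6667) + (1.6667)·(1.6667)) / 5 = 13.3333/5 = 2.6667
  S[X_1,X_2] = ((1.6667)·(-0.3333) + (-1.3333)·(-2.3333) + (-0.3333)·(1.6667) + (-2.3333)·(1.6667) + (0.6667)·(-0.3333) + (1.6667)·(-0.3333)) / 5 = -2.6667/5 = -0.5333
  S[X_1,X_3] = ((1.6667)·(-3.1667) + (-1.3333)·(3.8333) + (-0.3333)·(-1.1667) + (-2.3333)·(2.8333) + (0.6667)·(-2.1667) + (1.6667)·(-0.1667)) / 5 = -18.3333/5 = -3.6667
  S[X_2,X_2] = ((-0.3333)·(-0.3333) + (-2.3333)·(-2.3333) + (1.6667)·(1.6667) + (1.6667)·(1.6667) + (-0.3333)·(-0.3333) + (-0.3333)·(-0.3333)) / 5 = 11.3333/5 = 2.2667
  S[X_2,X_3] = ((-0.3333)·(-3.1667) + (-2.3333)·(3.8333) + (1.6667)·(-1.1667) + (1.6667)·(2.8333) + (-0.3333)·(-2.1667) + (-0.3333)·(-0.1667)) / 5 = -4.3333/5 = -0.8667
  S[X_3,X_3] = ((-3.1667)·(-3.1667) + (3.8333)·(3.8333) + (-1.1667)·(-1.1667) + (2.8333)·(2.8333) + (-2.1667)·(-2.1667) + (-0.1667)·(-0.1667)) / 5 = 38.8333/5 = 7.7667

S is symmetric (S[j,i] = S[i,j]). Assembling:

S = [[2.6667, -0.5333, -3.6667],
 [-0.5333, 2.2667, -0.8667],
 [-3.6667, -0.8667, 7.7667]]


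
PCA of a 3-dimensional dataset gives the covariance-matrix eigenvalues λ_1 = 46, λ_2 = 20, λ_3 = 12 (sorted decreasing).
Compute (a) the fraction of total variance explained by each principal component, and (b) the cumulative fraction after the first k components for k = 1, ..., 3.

Step 1 — total variance = trace(Sigma) = Σ λ_i = 46 + 20 + 12 = 78.

Step 2 — fraction explained by component i = λ_i / Σ λ:
  PC1: 46/78 = 0.5897
  PC2: 20/78 = 0.2564
  PC3: 12/78 = 0.1538

Step 3 — cumulative fraction after k components = (λ_1 + ... + λ_k) / Σ λ:
  k = 1: 46/78 = 0.5897
  k = 2: (46 + 20)/78 = 66/78 = 0.8462
  k = 3: (46 + 20 + 12)/78 = 78/78 = 1

Summary (fraction, with percent):

explained: PC1 0.5897 (58.97%), PC2 0.2564 (25.64%), PC3 0.1538 (15.38%);  cumulative: 0.5897, 0.8462, 1


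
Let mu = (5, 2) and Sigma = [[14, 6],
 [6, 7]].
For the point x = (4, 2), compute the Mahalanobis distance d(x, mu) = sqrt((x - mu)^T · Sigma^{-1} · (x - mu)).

Step 1 — centre the observation: (x - mu) = (-1, 0).

Step 2 — invert Sigma. det(Sigma) = 14·7 - (6)² = 62.
  Sigma^{-1} = (1/det) · [[d, -b], [-b, a]] = [[0.1129, -0.0968],
 [-0.0968, 0.2258]].

Step 3 — form the quadratic (x - mu)^T · Sigma^{-1} · (x - mu):
  Sigma^{-1} · (x - mu) = (-0.1129, 0.0968).
  (x - mu)^T · [Sigma^{-1} · (x - mu)] = (-1)·(-0.1129) + (0)·(0.0968) = 0.1129.

Step 4 — take square root: d = √(0.1129) ≈ 0.336.

d(x, mu) = √(0.1129) ≈ 0.336


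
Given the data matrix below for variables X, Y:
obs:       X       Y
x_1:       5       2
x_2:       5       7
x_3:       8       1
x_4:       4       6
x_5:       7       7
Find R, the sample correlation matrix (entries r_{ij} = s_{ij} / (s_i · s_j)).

Step 1 — column means:
  mean(X) = (5 + 5 + 8 + 4 + 7) / 5 = 29/5 = 5.8
  mean(Y) = (2 + 7 + 1 + 6 + 7) / 5 = 23/5 = 4.6

Step 2 — sample variances and covariances s[i,j] = (1/(n-1)) · Σ_k (x_{k,i} - mean_i) · (x_{k,j} - mean_j), with n-1 = 4:
  s[X,X] = ((-0.8)·(-0.8) + (-0.8)·(-0.8) + (2.2)·(2.2) + (-1.8)·(-1.8) + (1.2)·(1.2)) / 4 = 10.8/4 = 2.7
  s[X,Y] = ((-0.8)·(-2.6) + (-0.8)·(2.4) + (2.2)·(-3.6) + (-1.8)·(1.4) + (1.2)·(2.4)) / 4 = -7.4/4 = -1.85
  s[Y,Y] = ((-2.6)·(-2.6) + (2.4)·(2.4) + (-3.6)·(-3.6) + (1.4)·(1.4) + (2.4)·(2.4)) / 4 = 33.2/4 = 8.3
  Sample standard deviations s_i = √(s[i,i]):
  s(X) = √(2.7) = 1.6432
  s(Y) = √(8.3) = 2.881

Step 3 — r_{ij} = s_{ij} / (s_i · s_j):
  r[X,X] = 1 (diagonal).
  r[X,Y] = -1.85 / (1.6432 · 2.881) = -1.85 / 4.7339 = -0.3908
  r[Y,Y] = 1 (diagonal).

R is symmetric with unit diagonal. Assembling:

R = [[1, -0.3908],
 [-0.3908, 1]]


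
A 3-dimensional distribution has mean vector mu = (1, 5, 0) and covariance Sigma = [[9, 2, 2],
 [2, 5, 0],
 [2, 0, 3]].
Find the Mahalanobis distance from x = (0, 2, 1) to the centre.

Step 1 — centre the observation: (x - mu) = (-1, -3, 1).

Step 2 — invert Sigma (cofactor / det for 3×3, or solve directly):
  Sigma^{-1} = [[0.1456, -0.0583, -0.0971],
 [-0.0583, 0.2233, 0.0388],
 [-0.0971, 0.0388, 0.3981]].

Step 3 — form the quadratic (x - mu)^T · Sigma^{-1} · (x - mu):
  Sigma^{-1} · (x - mu) = (-0.068, -0.5728, 0.3786).
  (x - mu)^T · [Sigma^{-1} · (x - mu)] = (-1)·(-0.068) + (-3)·(-0.5728) + (1)·(0.3786) = 2.165.

Step 4 — take square root: d = √(2.165) ≈ 1.4714.

d(x, mu) = √(2.165) ≈ 1.4714


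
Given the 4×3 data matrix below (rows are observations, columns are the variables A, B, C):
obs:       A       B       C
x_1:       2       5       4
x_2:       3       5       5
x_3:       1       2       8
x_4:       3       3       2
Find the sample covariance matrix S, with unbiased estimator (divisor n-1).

Step 1 — column means:
  mean(A) = (2 + 3 + 1 + 3) / 4 = 9/4 = 2.25
  mean(B) = (5 + 5 + 2 + 3) / 4 = 15/4 = 3.75
  mean(C) = (4 + 5 + 8 + 2) / 4 = 19/4 = 4.75

Step 2 — sample covariance S[i,j] = (1/(n-1)) · Σ_k (x_{k,i} - mean_i) · (x_{k,j} - mean_j), with n-1 = 3.
  S[A,A] = ((-0.25)·(-0.25) + (0.75)·(0.75) + (-1.25)·(-1.25) + (0.75)·(0.75)) / 3 = 2.75/3 = 0.9167
  S[A,B] = ((-0.25)·(1.25) + (0.75)·(1.25) + (-1.25)·(-1.75) + (0.75)·(-0.75)) / 3 = 2.25/3 = 0.75
  S[A,C] = ((-0.25)·(-0.75) + (0.75)·(0.25) + (-1.25)·(3.25) + (0.75)·(-2.75)) / 3 = -5.75/3 = -1.9167
  S[B,B] = ((1.25)·(1.25) + (1.25)·(1.25) + (-1.75)·(-1.75) + (-0.75)·(-0.75)) / 3 = 6.75/3 = 2.25
  S[B,C] = ((1.25)·(-0.75) + (1.25)·(0.25) + (-1.75)·(3.25) + (-0.75)·(-2.75)) / 3 = -4.25/3 = -1.4167
  S[C,C] = ((-0.75)·(-0.75) + (0.25)·(0.25) + (3.25)·(3.25) + (-2.75)·(-2.75)) / 3 = 18.75/3 = 6.25

S is symmetric (S[j,i] = S[i,j]). Assembling:

S = [[0.9167, 0.75, -1.9167],
 [0.75, 2.25, -1.4167],
 [-1.9167, -1.4167, 6.25]]


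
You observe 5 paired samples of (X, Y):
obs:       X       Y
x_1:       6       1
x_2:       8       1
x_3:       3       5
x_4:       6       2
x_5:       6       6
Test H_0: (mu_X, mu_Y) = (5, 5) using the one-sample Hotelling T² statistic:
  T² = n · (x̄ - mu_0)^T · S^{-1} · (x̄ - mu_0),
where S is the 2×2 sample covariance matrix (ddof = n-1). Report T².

Step 1 — sample mean vector:
  mean(X) = (6 + 8 + 3 + 6 + 6) / 5 = 29/5 = 5.8
  mean(Y) = (1 + 1 + 5 + 2 + 6) / 5 = 15/5 = 3
  x̄ = (5.8, 3),  deviation x̄ - mu_0 = (5.8, 3) - (5, 5) = (0.8, -2).

Step 2 — sample covariance matrix, S[i,j] = (1/(n-1)) · Σ_k (x_{k,i} - mean_i) · (x_{k,j} - mean_j), divisor n-1 = 4:
  S[X,X] = ((0.2)·(0.2) + (2.2)·(2.2) + (-2.8)·(-2.8) + (0.2)·(0.2) + (0.2)·(0.2)) / 4 = 12.8/4 = 3.2
  S[X,Y] = ((0.2)·(-2) + (2.2)·(-2) + (-2.8)·(2) + (0.2)·(-1) + (0.2)·(3)) / 4 = -10/4 = -2.5
  S[Y,Y] = ((-2)·(-2) + (-2)·(-2) + (2)·(2) + (-1)·(-1) + (3)·(3)) / 4 = 22/4 = 5.5
  S = [[3.2, -2.5],
 [-2.5, 5.5]].

Step 3 — invert S. det(S) = 3.2·5.5 - (-2.5)² = 11.35.
  S^{-1} = (1/det) · [[d, -b], [-b, a]] = [[0.4846, 0.2203],
 [0.2203, 0.2819]].

Step 4 — quadratic form (x̄ - mu_0)^T · S^{-1} · (x̄ - mu_0):
  S^{-1} · (x̄ - mu_0) = (-0.0529, -0.3877),
  (x̄ - mu_0)^T · [...] = (0.8)·(-0.0529) + (-2)·(-0.3877) = 0.733.

Step 5 — scale by n: T² = 5 · 0.733 = 3.6652.

T² ≈ 3.6652


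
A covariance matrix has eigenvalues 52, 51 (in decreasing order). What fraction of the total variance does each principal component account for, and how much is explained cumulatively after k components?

Step 1 — total variance = trace(Sigma) = Σ λ_i = 52 + 51 = 103.

Step 2 — fraction explained by component i = λ_i / Σ λ:
  PC1: 52/103 = 0.5049
  PC2: 51/103 = 0.4951

Step 3 — cumulative fraction after k components = (λ_1 + ... + λ_k) / Σ λ:
  k = 1: 52/103 = 0.5049
  k = 2: (52 + 51)/103 = 103/103 = 1

Summary (fraction, with percent):

explained: PC1 0.5049 (50.49%), PC2 0.4951 (49.51%);  cumulative: 0.5049, 1


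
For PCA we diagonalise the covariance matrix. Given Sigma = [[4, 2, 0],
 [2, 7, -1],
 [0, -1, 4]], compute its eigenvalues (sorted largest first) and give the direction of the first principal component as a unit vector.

Step 1 — characteristic polynomial p(λ) = det(λI - Sigma) = λ³ - tr·λ² + c_1·λ - det, where tr = trace, c_1 = sum of the principal 2×2 minors, det = det(Sigma):
  tr = 4 + 7 + 4 = 15,
  c_1 = (4·7 - (2)²) + (4·4 - (0)²) + (7·4 - (-1)²) = 24 + 16 + 27 = 67,
  det = 4·(7·4 - (-1)²) - (2)·((2)·4 - (-1)·(0)) + (0)·((2)·(-1) - 7·(0)) = 4·(27) - (2)·(8) + (0)·(-2) = 92.
  So p(λ) = λ³ - 15λ² + 67λ - 92.
Step 2 — look for an integer root (rational root theorem: any rational root is an integer divisor of 92). Testing λ = 4:
  p(4) = 64 - 240 + 268 - 92 = 0  ✓
  Dividing out (λ - 4): p(λ) = (λ - 4)(λ² - 11λ + 23).
Step 3 — remaining eigenvalues from the quadratic λ² - 11λ + 23 = 0:
  Δ = 11² - 4·23 = 121 - 92 = 29,  λ = (11 ± √29)/2 = (11 ± 5.3852)/2 ≈ 8.1926 or 2.8074.
  Sorted: λ_1 = 8.1926,  λ_2 = 4,  λ_3 = 2.8074  (check: sum = 15 = tr ✓).

Step 4 — unit eigenvector for λ_1 ≈ 8.1926: v spans the null space of (Sigma - λ_1 I), whose rows are
  r_1 = (-4.1926, 2, 0),  r_2 = (2, -1.1926, -1),  r_3 = (0, -1, -4.1926).
  v is orthogonal to every row, so take v ∝ r_1 × r_2 = ((2)·(-1) - (0)·(-1.1926), (0)·(2) - (-4.1926)·(-1), (-4.1926)·(-1.1926) - (2)·(2)) ≈ (-2, -4.1926, 1).
  Rescale (multiply by -1 so the first nonzero entry is positive): u = (2, 4.1926, -1).
  ||u|| = √((2)² + (4.1926)² + (-1)²) = √(22.5777) ≈ 4.7516,  v_1 = u/||u|| ≈ (0.4209, 0.8824, -0.2105) (||v_1|| = 1).

λ_1 = 8.1926,  λ_2 = 4,  λ_3 = 2.8074;  v_1 ≈ (0.4209, 0.8824, -0.2105)


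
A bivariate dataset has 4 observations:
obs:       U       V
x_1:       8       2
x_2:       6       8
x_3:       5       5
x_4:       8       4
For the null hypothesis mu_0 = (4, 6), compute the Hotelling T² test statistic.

Step 1 — sample mean vector:
  mean(U) = (8 + 6 + 5 + 8) / 4 = 27/4 = 6.75
  mean(V) = (2 + 8 + 5 + 4) / 4 = 19/4 = 4.75
  x̄ = (6.75, 4.75),  deviation x̄ - mu_0 = (6.75, 4.75) - (4, 6) = (2.75, -1.25).

Step 2 — sample covariance matrix, S[i,j] = (1/(n-1)) · Σ_k (x_{k,i} - mean_i) · (x_{k,j} - mean_j), divisor n-1 = 3:
  S[U,U] = ((1.25)·(1.25) + (-0.75)·(-0.75) + (-1.75)·(-1.75) + (1.25)·(1.25)) / 3 = 6.75/3 = 2.25
  S[U,V] = ((1.25)·(-2.75) + (-0.75)·(3.25) + (-1.75)·(0.25) + (1.25)·(-0.75)) / 3 = -7.25/3 = -2.4167
  S[V,V] = ((-2.75)·(-2.75) + (3.25)·(3.25) + (0.25)·(0.25) + (-0.75)·(-0.75)) / 3 = 18.75/3 = 6.25
  S = [[2.25, -2.4167],
 [-2.4167, 6.25]].

Step 3 — invert S. det(S) = 2.25·6.25 - (-2.4167)² = 8.2222.
  S^{-1} = (1/det) · [[d, -b], [-b, a]] = [[0.7601, 0.2939],
 [0.2939, 0.2736]].

Step 4 — quadratic form (x̄ - mu_0)^T · S^{-1} · (x̄ - mu_0):
  S^{-1} · (x̄ - mu_0) = (1.723, 0.4662),
  (x̄ - mu_0)^T · [...] = (2.75)·(1.723) + (-1.25)·(0.4662) = 4.1554.

Step 5 — scale by n: T² = 4 · 4.1554 = 16.6216.

T² ≈ 16.6216


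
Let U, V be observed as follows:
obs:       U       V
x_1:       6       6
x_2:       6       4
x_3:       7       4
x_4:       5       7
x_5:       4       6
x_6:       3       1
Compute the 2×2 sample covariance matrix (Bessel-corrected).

Step 1 — column means:
  mean(U) = (6 + 6 + 7 + 5 + 4 + 3) / 6 = 31/6 = 5.1667
  mean(V) = (6 + 4 + 4 + 7 + 6 + 1) / 6 = 28/6 = 4.6667

Step 2 — sample covariance S[i,j] = (1/(n-1)) · Σ_k (x_{k,i} - mean_i) · (x_{k,j} - mean_j), with n-1 = 5.
  S[U,U] = ((0.8333)·(0.8333) + (0.8333)·(0.8333) + (1.8333)·(1.8333) + (-0.1667)·(-0.1667) + (-1.1667)·(-1.1667) + (-2.1667)·(-2.1667)) / 5 = 10.8333/5 = 2.1667
  S[U,V] = ((0.8333)·(1.3333) + (0.8333)·(-0.6667) + (1.8333)·(-0.6667) + (-0.1667)·(2.3333) + (-1.1667)·(1.3333) + (-2.1667)·(-3.6667)) / 5 = 5.3333/5 = 1.0667
  S[V,V] = ((1.3333)·(1.3333) + (-0.6667)·(-0.6667) + (-0.6667)·(-0.6667) + (2.3333)·(2.3333) + (1.3333)·(1.3333) + (-3.6667)·(-3.6667)) / 5 = 23.3333/5 = 4.6667

S is symmetric (S[j,i] = S[i,j]). Assembling:

S = [[2.1667, 1.0667],
 [1.0667, 4.6667]]


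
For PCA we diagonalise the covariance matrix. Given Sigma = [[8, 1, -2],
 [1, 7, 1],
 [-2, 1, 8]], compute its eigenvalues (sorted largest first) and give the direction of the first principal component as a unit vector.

Step 1 — characteristic polynomial p(λ) = det(λI - Sigma) = λ³ - tr·λ² + c_1·λ - det, where tr = trace, c_1 = sum of the principal 2×2 minors, det = det(Sigma):
  tr = 8 + 7 + 8 = 23,
  c_1 = (8·7 - (1)²) + (8·8 - (-2)²) + (7·8 - (1)²) = 55 + 60 + 55 = 170,
  det = 8·(7·8 - (1)²) - (1)·((1)·8 - (1)·(-2)) + (-2)·((1)·(1) - 7·(-2)) = 8·(55) - (1)·(10) + (-2)·(15) = 400.
  So p(λ) = λ³ - 23λ² + 170λ - 400.
Step 2 — look for an integer root (rational root theorem: any rational root is an integer divisor of 400). Testing λ = 5:
  p(5) = 125 - 575 + 850 - 400 = 0  ✓
  Dividing out (λ - 5): p(λ) = (λ - 5)(λ² - 18λ + 80).
Step 3 — remaining eigenvalues from the quadratic λ² - 18λ + 80 = 0:
  Δ = 18² - 4·80 = 324 - 320 = 4,  λ = (18 ± √4)/2 = (18 ± 2)/2 = 10 or 8.
  Sorted: λ_1 = 10,  λ_2 = 8,  λ_3 = 5  (check: sum = 23 = tr ✓).

Step 4 — unit eigenvector for λ_1 = 10: v spans the null space of (Sigma - λ_1 I), whose rows are
  r_1 = (-2, 1, -2),  r_2 = (1, -3, 1),  r_3 = (-2, 1, -2).
  v is orthogonal to every row, so take v ∝ r_1 × r_2 = ((1)·(1) - (-2)·(-3), (-2)·(1) - (-2)·(1), (-2)·(-3) - (1)·(1)) = (-5, 0, 5).
  Rescale (divide by 5; multiply by -1 so the first nonzero entry is positive): u = (1, 0, -1).
  ||u|| = √((1)² + (0)² + (-1)²) = √(2) ≈ 1.4142,  v_1 = u/||u|| ≈ (0.7071, 0, -0.7071) (||v_1|| = 1).

λ_1 = 10,  λ_2 = 8,  λ_3 = 5;  v_1 ≈ (0.7071, 0, -0.7071)
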